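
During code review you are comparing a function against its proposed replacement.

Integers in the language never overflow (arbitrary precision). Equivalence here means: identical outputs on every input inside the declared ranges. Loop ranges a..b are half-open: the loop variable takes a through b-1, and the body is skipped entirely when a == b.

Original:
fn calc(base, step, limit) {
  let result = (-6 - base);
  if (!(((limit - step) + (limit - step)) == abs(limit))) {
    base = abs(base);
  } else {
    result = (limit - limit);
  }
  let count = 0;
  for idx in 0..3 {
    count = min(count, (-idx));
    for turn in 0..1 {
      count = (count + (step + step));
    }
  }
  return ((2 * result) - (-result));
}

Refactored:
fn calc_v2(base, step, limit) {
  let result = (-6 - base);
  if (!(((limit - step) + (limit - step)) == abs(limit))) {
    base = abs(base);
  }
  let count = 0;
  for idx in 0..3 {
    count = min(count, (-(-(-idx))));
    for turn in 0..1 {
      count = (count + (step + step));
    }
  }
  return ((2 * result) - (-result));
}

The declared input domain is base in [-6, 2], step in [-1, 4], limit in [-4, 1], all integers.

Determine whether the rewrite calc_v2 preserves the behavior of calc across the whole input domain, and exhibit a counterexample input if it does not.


Try base=-5, step=0, limit=0.
calc: result=-1, then (!(((limit - step) + (limit - step)) == abs(limit))) is false, then result=0, then count=0, then (idx=0), then count=0, then (turn=0), then count=0, then (idx=1), then count=-1, then (turn=0), then count=-1, then (idx=2), then count=-2, then (turn=0), then count=-2, then returns 0
calc_v2: result=-1, then (!(((limit - step) + (limit - step)) == abs(limit))) is false, then count=0, then (idx=0), then count=0, then (turn=0), then count=0, then (idx=1), then count=-1, then (turn=0), then count=-1, then (idx=2), then count=-2, then (turn=0), then count=-2, then returns -3
0 against -3: the behavior changed.
verdict: not equivalent; witness: base=-5, step=0, limit=0


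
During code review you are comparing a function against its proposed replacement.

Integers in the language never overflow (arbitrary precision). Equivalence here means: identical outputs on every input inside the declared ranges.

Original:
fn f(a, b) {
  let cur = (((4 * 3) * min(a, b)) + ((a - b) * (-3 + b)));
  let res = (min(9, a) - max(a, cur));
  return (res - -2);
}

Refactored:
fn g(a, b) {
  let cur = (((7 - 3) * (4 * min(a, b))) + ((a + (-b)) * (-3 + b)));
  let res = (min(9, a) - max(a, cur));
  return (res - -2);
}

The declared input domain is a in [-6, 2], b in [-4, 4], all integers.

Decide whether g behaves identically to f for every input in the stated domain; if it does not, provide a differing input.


Consider the input a=1, b=1.
f: cur becomes 12; next res becomes -11; next final value -9
g: cur becomes 16; next res becomes -15; next final value -13
-9 vs -13 — the two versions disagree here.
verdict: not equivalent; witness: a=1, b=1


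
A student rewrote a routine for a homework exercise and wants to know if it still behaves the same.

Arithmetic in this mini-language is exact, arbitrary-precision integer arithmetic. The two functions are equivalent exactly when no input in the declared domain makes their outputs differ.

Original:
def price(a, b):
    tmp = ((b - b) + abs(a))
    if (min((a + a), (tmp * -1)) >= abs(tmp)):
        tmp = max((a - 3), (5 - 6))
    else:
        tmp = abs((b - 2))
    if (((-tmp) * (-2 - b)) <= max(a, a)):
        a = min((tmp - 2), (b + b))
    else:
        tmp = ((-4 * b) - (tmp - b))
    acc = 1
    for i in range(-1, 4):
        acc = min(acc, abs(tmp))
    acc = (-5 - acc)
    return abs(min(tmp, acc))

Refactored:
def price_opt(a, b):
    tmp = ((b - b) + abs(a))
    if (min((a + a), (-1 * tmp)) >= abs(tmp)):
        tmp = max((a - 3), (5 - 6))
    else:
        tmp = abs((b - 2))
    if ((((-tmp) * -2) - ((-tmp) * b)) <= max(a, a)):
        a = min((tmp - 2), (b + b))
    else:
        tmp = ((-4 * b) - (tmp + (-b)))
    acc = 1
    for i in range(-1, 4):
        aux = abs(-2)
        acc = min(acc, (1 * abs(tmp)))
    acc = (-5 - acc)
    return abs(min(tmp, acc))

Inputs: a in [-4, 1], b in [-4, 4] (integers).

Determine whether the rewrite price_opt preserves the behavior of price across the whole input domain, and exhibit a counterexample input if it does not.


The two versions differ — the changes include min/max/abs usage differs; and local variable names differ; and statement counts differ; and constant usage differs; and arithmetic usage differs.
As a probe, take a=-3, b=-1: price runs tmp becomes 3; next (min((a + a), (tmp * -1)) >= abs(tmp)) evaluates to false; next tmp becomes 3; next (((-tmp) * (-2 - b)) <= max(a, a)) evaluates to false; next tmp becomes 0; next acc becomes 1; next at i=-1:; next acc becomes 0; next at i=0:; next acc becomes 0; next at i=1:; next acc becomes 0; next at i=2:; next acc becomes 0; next at i=3:; next acc becomes 0; next acc becomes -5; next final value 5; price_opt runs tmp becomes 3; next (min((a + a), (-1 * tmp)) >= abs(tmp)) evaluates to false; next tmp becomes 3; next ((((-tmp) * -2) - ((-tmp) * b)) <= max(a, a)) evaluates to false; next tmp becomes 0; next acc becomes 1; next at i=-1:; next aux becomes 2; next acc becomes 0; next at i=0:; next aux becomes 2; next acc becomes 0; next at i=1:; next aux becomes 2; next acc becomes 0; next at i=2:; next aux becomes 2; next acc becomes 0; next at i=3:; next aux becomes 2; next acc becomes 0; next acc becomes -5; next final value 5; both end at 5.
Sweeping the whole domain (54 inputs) finds no disagreement.
verdict: equivalent


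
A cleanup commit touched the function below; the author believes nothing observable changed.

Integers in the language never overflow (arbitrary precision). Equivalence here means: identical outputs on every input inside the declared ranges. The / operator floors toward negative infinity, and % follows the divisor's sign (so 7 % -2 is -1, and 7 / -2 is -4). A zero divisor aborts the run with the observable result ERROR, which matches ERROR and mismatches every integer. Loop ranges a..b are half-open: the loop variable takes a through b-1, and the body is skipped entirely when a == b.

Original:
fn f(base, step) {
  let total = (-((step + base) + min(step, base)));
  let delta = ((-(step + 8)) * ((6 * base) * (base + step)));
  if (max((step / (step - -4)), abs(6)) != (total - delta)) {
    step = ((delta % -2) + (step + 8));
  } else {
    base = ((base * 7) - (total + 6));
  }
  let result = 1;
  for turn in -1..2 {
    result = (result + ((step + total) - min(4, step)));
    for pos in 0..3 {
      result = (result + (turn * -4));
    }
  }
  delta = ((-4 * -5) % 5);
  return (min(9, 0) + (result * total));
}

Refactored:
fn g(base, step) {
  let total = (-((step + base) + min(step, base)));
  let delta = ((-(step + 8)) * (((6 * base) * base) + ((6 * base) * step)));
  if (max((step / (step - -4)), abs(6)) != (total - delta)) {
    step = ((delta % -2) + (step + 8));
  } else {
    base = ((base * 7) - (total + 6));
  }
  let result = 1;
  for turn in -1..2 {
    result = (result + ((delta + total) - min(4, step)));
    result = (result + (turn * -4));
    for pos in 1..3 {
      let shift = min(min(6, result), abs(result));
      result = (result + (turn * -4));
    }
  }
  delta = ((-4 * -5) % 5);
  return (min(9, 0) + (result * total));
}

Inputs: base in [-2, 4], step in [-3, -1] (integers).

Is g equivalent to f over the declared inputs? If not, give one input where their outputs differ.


The rewrite breaks on base=-2, step=-3, where the results are 224 and -7096.
f: total := 8 | delta := -300 | (max((step / (step - -4)), abs(6)) != (total - delta)): true | step := 5 | result := 1 | iter turn=-1: | result := 10 | iter pos=0: | result := 14 | iter pos=1: | result := 18 | iter pos=2: | result := 22 | iter turn=0: | result := 31 | iter pos=0: | result := 31 | iter pos=1: | result := 31 | iter pos=2: | result := 31 | iter turn=1: | result := 40 | iter pos=0: | result := 36 | iter pos=1: | result := 32 | iter pos=2: | result := 28 | delta := 0 | result 224
g: total := 8 | delta := -300 | (max((step / (step - -4)), abs(6)) != (total - delta)): true | step := 5 | result := 1 | iter turn=-1: | result := -295 | result := -291 | iter pos=1: | shift := -291 | result := -287 | iter pos=2: | shift := -287 | result := -283 | iter turn=0: | result := -579 | result := -579 | iter pos=1: | shift := -579 | result := -579 | iter pos=2: | shift := -579 | result := -579 | iter turn=1: | result := -875 | result := -879 | iter pos=1: | shift := -879 | result := -883 | iter pos=2: | shift := -883 | result := -887 | delta := 0 | result -7096
verdict: not equivalent; witness: base=-2, step=-3


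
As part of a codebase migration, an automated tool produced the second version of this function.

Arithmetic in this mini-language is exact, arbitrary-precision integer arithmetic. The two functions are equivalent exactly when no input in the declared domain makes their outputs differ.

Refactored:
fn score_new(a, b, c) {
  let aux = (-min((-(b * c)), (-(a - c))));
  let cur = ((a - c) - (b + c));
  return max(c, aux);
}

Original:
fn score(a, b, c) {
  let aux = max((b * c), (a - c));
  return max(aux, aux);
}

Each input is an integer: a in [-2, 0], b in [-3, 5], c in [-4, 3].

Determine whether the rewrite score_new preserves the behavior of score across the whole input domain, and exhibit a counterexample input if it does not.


Not equivalent: a=-2, b=-3, c=1 separates them (-3 vs 1).
score: aux becomes -3; next final value -3
score_new: aux becomes -3; next cur becomes -1; next final value 1
verdict: not equivalent; witness: a=-2, b=-3, c=1


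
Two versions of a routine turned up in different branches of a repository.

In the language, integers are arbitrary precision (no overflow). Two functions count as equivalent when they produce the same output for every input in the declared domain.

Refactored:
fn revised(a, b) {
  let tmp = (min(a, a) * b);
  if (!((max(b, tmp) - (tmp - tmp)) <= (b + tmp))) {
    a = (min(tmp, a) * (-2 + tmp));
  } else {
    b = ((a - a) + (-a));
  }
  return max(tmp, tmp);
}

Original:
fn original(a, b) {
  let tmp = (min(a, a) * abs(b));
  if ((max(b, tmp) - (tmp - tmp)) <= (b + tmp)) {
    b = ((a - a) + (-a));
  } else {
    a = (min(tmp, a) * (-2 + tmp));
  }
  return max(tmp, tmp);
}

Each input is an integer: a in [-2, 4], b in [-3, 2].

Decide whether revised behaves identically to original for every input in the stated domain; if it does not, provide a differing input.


These are not equivalent — on a=-2, b=-3 the outputs split (-6 vs 6).
original: tmp becomes -6; next ((max(b, tmp) - (tmp - tmp)) <= (b + tmp)) evaluates to false; next a becomes 48; next final value -6
revised: tmp becomes 6; next (!((max(b, tmp) - (tmp - tmp)) <= (b + tmp))) evaluates to true; next a becomes -8; next final value 6
verdict: not equivalent; witness: a=-2, b=-3


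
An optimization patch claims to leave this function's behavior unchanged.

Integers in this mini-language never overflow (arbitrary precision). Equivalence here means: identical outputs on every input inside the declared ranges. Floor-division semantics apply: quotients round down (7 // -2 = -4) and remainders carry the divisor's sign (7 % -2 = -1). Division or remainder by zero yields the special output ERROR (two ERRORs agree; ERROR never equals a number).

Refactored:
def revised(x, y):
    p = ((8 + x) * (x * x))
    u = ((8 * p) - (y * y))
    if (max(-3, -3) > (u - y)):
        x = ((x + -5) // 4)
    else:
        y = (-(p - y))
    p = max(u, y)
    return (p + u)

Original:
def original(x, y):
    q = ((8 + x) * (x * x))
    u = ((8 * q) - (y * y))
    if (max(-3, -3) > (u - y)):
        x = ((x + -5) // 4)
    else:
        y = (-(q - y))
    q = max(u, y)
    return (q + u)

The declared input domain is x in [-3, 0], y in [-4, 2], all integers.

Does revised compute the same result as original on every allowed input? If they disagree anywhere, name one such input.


Behavior is preserved: although local variable names differ, the outputs never diverge.
As a probe, take x=-1, y=-4: original runs q=7, then u=40, then (max(-3, -3) > (u - y)) is false, then y=-11, then q=40, then returns 80; revised runs p=7, then u=40, then (max(-3, -3) > (u - y)) is false, then y=-11, then p=40, then returns 80; both end at 80.
Checked all 28 inputs in the declared domain: the outputs agree on every one.
verdict: equivalent


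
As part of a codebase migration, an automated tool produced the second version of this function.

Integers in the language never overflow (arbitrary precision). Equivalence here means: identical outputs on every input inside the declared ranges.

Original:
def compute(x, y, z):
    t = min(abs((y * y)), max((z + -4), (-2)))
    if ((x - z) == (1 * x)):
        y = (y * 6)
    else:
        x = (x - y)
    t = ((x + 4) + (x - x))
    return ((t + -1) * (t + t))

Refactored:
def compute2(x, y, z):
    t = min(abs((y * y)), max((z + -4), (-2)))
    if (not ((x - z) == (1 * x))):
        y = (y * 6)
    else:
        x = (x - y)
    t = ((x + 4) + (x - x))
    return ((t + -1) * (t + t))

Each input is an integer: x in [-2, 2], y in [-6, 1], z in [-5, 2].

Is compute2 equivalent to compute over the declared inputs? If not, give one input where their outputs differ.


There is a counterexample at x=-2, y=-6, z=-5: 112 on one side, 4 on the other.
compute: t := -2 | ((x - z) == (1 * x)): false | x := 4 | t := 8 | result 112
compute2: t := -2 | (not ((x - z) == (1 * x))): true | y := -36 | t := 2 | result 4
verdict: not equivalent; witness: x=-2, y=-6, z=-5


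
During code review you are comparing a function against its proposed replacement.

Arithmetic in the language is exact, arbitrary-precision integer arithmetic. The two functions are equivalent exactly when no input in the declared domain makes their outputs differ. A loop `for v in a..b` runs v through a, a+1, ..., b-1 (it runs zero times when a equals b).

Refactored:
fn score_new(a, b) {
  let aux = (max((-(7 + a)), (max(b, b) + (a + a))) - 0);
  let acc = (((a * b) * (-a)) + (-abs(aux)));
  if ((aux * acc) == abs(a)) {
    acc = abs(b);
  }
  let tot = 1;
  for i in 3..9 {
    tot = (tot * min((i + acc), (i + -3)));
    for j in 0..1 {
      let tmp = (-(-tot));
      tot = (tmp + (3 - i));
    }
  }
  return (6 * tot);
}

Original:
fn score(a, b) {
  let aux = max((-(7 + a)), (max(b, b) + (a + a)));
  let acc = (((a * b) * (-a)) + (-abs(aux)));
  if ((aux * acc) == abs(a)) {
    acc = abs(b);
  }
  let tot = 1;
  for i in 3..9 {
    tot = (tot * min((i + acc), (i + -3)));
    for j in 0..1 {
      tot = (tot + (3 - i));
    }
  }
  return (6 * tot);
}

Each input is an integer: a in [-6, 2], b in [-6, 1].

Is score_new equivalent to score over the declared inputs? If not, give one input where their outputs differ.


This is a faithful refactor — arithmetic usage differs, and statement counts differ, and local variable names differ, and constant usage differs, but the computed results match everywhere.
Spot check at a=-6, b=-1 — score: aux := -1 | acc := 35 | ((aux * acc) == abs(a)): false | tot := 1 | iter i=3: | tot := 0 | iter j=0: | tot := 0 | iter i=4: | tot := 0 | iter j=0: | tot := -1 | iter i=5: | tot := -2 | iter j=0: | tot := -4 | iter i=6: | tot := -12 | iter j=0: | tot := -15 | iter i=7: | tot := -60 | iter j=0: | tot := -64 | iter i=8: | tot := -320 | iter j=0: | tot := -325 | result -1950. score_new: aux := -1 | acc := 35 | ((aux * acc) == abs(a)): false | tot := 1 | iter i=3: | tot := 0 | iter j=0: | tmp := 0 | tot := 0 | iter i=4: | tot := 0 | iter j=0: | tmp := 0 | tot := -1 | iter i=5: | tot := -2 | iter j=0: | tmp := -2 | tot := -4 | iter i=6: | tot := -12 | iter j=0: | tmp := -12 | tot := -15 | iter i=7: | tot := -60 | iter j=0: | tmp := -60 | tot := -64 | iter i=8: | tot := -320 | iter j=0: | tmp := -320 | tot := -325 | result -1950. Both give -1950.
Every one of the 72 inputs gives matching results.
verdict: equivalent


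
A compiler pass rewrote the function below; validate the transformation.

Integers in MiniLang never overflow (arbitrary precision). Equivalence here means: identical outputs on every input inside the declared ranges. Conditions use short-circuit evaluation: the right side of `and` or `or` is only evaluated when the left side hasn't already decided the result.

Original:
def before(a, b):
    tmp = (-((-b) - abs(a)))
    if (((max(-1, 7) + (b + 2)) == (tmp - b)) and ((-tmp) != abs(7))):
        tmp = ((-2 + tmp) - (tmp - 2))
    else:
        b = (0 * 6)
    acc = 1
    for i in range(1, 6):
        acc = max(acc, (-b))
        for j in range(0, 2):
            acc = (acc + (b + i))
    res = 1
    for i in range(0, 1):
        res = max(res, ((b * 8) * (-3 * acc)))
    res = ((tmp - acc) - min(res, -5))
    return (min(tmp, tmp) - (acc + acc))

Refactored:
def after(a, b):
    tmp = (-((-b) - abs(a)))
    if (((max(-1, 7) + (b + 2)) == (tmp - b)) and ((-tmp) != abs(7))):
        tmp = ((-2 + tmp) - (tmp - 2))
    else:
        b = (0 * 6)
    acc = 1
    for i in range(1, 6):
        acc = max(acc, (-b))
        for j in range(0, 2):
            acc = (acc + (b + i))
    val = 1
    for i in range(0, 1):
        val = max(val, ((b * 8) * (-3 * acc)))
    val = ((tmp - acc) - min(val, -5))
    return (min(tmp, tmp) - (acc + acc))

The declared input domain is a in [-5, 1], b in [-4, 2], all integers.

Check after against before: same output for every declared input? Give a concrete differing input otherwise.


Reading the diff, among the changes: local variable names differ.
Tracing a=-2, b=0: before: tmp=2, then (((max(-1, 7) + (b + 2)) == (tmp - b)) and ((-tmp) != abs(7))) is false, then b=0, then acc=1, then (i=1), then acc=1, then (j=0), then acc=2, then (j=1), then acc=3, then (i=2), then acc=3, then (j=0), then acc=5, then (j=1), then acc=7, then (i=3), then acc=7, then (j=0), then acc=10, then (j=1), then acc=13, then (i=4), then acc=13, then (j=0), then acc=17, then (j=1), then acc=21, then (i=5), then acc=21, then (j=0), then acc=26, then (j=1), then acc=31, then res=1, then (i=0), then res=1, then res=-24, then returns -60 | after: tmp=2, then (((max(-1, 7) + (b + 2)) == (tmp - b)) and ((-tmp) != abs(7))) is false, then b=0, then acc=1, then (i=1), then acc=1, then (j=0), then acc=2, then (j=1), then acc=3, then (i=2), then acc=3, then (j=0), then acc=5, then (j=1), then acc=7, then (i=3), then acc=7, then (j=0), then acc=10, then (j=1), then acc=13, then (i=4), then acc=13, then (j=0), then acc=17, then (j=1), then acc=21, then (i=5), then acc=21, then (j=0), then acc=26, then (j=1), then acc=31, then val=1, then (i=0), then val=1, then val=-24, then returns -60 — matching result -60.
Checked all 49 inputs in the declared domain: the outputs agree on every one.
verdict: equivalent


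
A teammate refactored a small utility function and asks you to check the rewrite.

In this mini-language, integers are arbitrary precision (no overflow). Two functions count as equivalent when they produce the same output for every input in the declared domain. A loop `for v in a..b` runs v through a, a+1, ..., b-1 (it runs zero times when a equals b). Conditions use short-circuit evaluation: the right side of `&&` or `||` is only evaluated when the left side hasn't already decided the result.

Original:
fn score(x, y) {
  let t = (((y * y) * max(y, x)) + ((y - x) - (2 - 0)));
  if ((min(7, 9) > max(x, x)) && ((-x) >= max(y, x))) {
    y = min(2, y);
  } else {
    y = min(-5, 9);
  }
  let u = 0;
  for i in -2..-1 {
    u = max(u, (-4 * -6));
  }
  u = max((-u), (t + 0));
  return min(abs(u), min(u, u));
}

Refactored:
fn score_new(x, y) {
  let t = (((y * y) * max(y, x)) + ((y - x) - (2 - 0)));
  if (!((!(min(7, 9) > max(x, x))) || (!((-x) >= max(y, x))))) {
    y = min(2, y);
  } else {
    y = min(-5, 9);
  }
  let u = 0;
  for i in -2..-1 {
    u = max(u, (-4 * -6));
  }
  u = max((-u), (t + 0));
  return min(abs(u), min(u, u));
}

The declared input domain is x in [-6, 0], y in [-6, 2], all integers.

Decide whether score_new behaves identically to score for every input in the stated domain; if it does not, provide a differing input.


The two versions differ — the changes include boolean connective usage differs.
One worked example (x=-2, y=-2) — score: t=-10, then ((min(7, 9) > max(x, x)) && ((-x) >= max(y, x))) is true, then y=-2, then u=0, then (i=-2), then u=24, then u=-10, then returns -10; score_new: t=-10, then (!((!(min(7, 9) > max(x, x))) || (!((-x) >= max(y, x))))) is true, then y=-2, then u=0, then (i=-2), then u=24, then u=-10, then returns -10; agreement on -10.
Every one of the 63 inputs gives matching results.
verdict: equivalent


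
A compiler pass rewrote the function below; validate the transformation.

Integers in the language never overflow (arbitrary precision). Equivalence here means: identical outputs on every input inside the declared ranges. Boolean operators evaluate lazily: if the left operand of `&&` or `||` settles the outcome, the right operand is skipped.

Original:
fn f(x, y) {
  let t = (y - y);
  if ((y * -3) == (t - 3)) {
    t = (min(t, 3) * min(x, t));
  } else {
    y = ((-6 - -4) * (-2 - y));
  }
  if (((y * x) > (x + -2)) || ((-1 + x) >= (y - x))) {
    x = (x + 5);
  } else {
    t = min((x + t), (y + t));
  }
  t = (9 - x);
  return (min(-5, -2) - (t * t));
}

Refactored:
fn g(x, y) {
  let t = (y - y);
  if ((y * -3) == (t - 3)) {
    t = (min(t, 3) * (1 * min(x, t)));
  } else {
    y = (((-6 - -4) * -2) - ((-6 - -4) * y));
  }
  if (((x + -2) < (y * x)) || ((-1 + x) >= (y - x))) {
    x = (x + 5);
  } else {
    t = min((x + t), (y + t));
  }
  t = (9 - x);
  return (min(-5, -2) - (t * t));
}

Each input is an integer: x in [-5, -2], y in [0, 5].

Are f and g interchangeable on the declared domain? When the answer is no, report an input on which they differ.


This is a faithful refactor — comparison usage differs, and constant usage differs, and arithmetic usage differs, but the computed results match everywhere.
As a probe, take x=-3, y=4: f runs t becomes 0; next ((y * -3) == (t - 3)) evaluates to false; next y becomes 12; next (((y * x) > (x + -2)) || ((-1 + x) >= (y - x))) evaluates to false; next t becomes -3; next t becomes 12; next final value -149; g runs t becomes 0; next ((y * -3) == (t - 3)) evaluates to false; next y becomes 12; next (((x + -2) < (y * x)) || ((-1 + x) >= (y - x))) evaluates to false; next t becomes -3; next t becomes 12; next final value -149; both end at -149.
Sweeping the whole domain (24 inputs) finds no disagreement.
verdict: equivalent


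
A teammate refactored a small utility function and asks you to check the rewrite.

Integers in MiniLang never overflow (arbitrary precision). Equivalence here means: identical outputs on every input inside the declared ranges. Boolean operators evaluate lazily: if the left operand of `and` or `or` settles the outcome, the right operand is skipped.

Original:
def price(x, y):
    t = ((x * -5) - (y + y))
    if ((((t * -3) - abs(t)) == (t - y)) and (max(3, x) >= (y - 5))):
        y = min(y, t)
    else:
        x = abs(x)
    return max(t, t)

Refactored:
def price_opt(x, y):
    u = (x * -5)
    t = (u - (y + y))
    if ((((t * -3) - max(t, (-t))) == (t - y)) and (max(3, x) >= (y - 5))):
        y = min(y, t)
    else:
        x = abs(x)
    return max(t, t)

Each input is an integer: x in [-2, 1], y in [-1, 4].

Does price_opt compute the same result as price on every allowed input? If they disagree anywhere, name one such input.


Reading the diff, among the changes: min/max/abs usage differs; and local variable names differ; and statement counts differ.
As a probe, take x=1, y=-1: price runs t := -3 | ((((t * -3) - abs(t)) == (t - y)) and (max(3, x) >= (y - 5))): false | x := 1 | result -3; price_opt runs u := -5 | t := -3 | ((((t * -3) - max(t, (-t))) == (t - y)) and (max(3, x) >= (y - 5))): false | x := 1 | result -3; both end at -3.
Checked all 24 inputs in the declared domain: the outputs agree on every one.
verdict: equivalent


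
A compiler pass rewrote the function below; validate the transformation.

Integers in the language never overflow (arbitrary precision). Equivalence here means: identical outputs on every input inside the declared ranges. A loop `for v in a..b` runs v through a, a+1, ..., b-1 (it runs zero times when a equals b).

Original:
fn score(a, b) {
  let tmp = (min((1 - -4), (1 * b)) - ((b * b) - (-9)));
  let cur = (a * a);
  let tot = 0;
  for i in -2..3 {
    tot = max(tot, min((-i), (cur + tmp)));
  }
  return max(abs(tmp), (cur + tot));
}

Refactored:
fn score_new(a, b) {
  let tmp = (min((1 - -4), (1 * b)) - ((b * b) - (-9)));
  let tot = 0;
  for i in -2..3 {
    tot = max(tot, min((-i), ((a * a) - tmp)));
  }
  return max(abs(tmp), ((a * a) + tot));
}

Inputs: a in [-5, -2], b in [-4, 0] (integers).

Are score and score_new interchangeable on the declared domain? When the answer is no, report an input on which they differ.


At a=-4, b=-2: score gives 17, score_new gives 18.
verdict: not equivalent; witness: a=-4, b=-2


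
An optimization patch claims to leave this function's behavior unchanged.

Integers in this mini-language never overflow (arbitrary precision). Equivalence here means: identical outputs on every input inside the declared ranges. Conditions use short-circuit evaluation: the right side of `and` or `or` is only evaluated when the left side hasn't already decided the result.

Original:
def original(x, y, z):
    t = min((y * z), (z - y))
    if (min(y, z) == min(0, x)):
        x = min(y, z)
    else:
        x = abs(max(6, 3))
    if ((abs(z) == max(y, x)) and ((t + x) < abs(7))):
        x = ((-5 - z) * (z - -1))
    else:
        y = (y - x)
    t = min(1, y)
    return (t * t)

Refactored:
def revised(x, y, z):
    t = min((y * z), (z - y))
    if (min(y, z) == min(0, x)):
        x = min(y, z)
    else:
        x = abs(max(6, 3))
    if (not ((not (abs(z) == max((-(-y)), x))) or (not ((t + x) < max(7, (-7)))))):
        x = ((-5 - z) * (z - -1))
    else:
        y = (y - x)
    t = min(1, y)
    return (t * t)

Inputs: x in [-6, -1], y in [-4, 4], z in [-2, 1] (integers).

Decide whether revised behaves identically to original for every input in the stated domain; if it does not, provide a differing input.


Side by side, the visible changes include: constant usage differs, and boolean connective usage differs, and min/max/abs usage differs.
Spot check at x=-5, y=-3, z=0 — original: t becomes 0; next (min(y, z) == min(0, x)) evaluates to false; next x becomes 6; next ((abs(z) == max(y, x)) and ((t + x) < abs(7))) evaluates to false; next y becomes -9; next t becomes -9; next final value 81. revised: t becomes 0; next (min(y, z) == min(0, x)) evaluates to false; next x becomes 6; next (not ((not (abs(z) == max((-(-y)), x))) or (not ((t + x) < max(7, (-7)))))) evaluates to false; next y becomes -9; next t becomes -9; next final value 81. Both give 81.
An exhaustive pass over the 216 declared inputs shows identical outputs.
verdict: equivalent


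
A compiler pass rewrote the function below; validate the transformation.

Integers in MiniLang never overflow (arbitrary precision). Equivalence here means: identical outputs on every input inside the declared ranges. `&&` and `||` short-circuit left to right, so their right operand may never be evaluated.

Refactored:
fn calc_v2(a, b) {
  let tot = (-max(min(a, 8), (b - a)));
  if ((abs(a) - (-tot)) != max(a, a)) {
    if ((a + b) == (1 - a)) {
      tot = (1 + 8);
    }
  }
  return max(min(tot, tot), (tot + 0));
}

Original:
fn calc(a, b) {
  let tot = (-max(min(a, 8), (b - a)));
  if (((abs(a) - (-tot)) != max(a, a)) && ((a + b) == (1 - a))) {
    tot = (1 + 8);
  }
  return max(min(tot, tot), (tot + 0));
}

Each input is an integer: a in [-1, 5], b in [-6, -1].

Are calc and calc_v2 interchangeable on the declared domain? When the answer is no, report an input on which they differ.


Equivalent — the differences include boolean connective usage differs; also statement counts differ; also branching structure differs, yet no declared input distinguishes the two.
Tracing a=4, b=-1: calc: tot becomes -4; next (((abs(a) - (-tot)) != max(a, a)) && ((a + b) == (1 - a))) evaluates to false; next final value -4 | calc_v2: tot becomes -4; next ((abs(a) - (-tot)) != max(a, a)) evaluates to true; next ((a + b) == (1 - a)) evaluates to false; next final value -4 — matching result -4.
Across all 42 domain points the two functions coincide.
verdict: equivalent


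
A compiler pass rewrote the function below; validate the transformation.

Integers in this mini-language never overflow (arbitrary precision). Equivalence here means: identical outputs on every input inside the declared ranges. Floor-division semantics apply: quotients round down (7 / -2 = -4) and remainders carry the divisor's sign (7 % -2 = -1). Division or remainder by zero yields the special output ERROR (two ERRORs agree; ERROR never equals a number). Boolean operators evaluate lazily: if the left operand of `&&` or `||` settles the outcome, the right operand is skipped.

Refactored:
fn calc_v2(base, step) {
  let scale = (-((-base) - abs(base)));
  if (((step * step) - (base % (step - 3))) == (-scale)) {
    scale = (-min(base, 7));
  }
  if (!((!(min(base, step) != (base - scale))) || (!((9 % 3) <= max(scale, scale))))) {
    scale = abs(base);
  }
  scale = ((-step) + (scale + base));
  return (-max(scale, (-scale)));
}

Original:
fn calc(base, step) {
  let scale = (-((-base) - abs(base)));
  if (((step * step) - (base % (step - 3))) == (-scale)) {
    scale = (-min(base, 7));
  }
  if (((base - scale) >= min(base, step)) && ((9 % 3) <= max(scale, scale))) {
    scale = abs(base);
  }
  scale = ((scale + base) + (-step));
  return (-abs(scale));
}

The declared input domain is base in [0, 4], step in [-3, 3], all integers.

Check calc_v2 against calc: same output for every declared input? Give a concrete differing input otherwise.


On input base=1, step=-1, calc returns -3 while calc_v2 returns -4.
verdict: not equivalent; witness: base=1, step=-1


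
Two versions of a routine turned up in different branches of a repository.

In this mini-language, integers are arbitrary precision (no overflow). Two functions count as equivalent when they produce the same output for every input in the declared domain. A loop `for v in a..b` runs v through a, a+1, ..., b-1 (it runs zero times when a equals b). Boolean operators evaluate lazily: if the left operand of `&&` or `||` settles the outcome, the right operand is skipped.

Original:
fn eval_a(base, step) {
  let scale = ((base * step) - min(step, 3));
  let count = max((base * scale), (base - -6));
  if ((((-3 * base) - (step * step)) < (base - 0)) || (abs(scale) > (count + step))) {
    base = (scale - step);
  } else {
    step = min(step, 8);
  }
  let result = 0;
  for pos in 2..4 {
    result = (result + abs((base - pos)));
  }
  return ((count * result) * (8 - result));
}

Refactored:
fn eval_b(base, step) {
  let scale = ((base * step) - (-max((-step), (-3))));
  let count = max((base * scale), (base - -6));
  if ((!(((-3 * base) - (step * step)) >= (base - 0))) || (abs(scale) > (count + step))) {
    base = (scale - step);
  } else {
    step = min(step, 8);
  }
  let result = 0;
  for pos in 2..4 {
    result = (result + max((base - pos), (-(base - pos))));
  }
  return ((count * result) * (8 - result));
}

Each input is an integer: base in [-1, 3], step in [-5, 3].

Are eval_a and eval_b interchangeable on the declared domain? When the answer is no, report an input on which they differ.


Behavior is preserved: although min/max/abs usage differs; and boolean connective usage differs; and arithmetic usage differs; and comparison usage differs, the outputs never diverge.
One worked example (base=3, step=-3) — eval_a: scale := -6 | count := 9 | ((((-3 * base) - (step * step)) < (base - 0)) || (abs(scale) > (count + step))): true | base := -3 | result := 0 | iter pos=2: | result := 5 | iter pos=3: | result := 11 | result -297; eval_b: scale := -6 | count := 9 | ((!(((-3 * base) - (step * step)) >= (base - 0))) || (abs(scale) > (count + step))): true | base := -3 | result := 0 | iter pos=2: | result := 5 | iter pos=3: | result := 11 | result -297; agreement on -297.
Sweeping the whole domain (45 inputs) finds no disagreement.
verdict: equivalent


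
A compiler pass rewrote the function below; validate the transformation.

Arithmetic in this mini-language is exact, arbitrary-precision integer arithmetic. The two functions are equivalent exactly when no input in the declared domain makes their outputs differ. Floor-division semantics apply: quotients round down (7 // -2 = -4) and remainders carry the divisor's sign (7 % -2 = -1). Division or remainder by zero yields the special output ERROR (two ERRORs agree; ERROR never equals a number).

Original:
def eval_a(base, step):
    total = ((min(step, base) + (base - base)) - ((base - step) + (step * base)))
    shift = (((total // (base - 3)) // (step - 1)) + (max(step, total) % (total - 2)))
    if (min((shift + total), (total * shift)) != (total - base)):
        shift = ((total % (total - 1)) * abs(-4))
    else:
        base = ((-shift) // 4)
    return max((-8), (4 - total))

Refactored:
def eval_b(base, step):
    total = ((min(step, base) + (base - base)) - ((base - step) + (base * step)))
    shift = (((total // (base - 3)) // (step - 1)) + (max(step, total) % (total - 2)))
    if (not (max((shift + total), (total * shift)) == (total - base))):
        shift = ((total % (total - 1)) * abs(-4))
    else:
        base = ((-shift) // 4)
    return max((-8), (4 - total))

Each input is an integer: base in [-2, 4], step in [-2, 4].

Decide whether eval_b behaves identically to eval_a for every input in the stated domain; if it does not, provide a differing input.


The edit looks behavioral (`min((shift + total), (total * shift))` became `max((shift + total), (total * shift))`), but over these ranges it never changes the outcome.
Spot check at base=0, step=2 — eval_a: total := 2 | divide-by-zero, output ERROR. eval_b: total := 2 | divide-by-zero, output ERROR. Both give ERROR.
Across all 49 domain points the two functions coincide.
verdict: equivalent


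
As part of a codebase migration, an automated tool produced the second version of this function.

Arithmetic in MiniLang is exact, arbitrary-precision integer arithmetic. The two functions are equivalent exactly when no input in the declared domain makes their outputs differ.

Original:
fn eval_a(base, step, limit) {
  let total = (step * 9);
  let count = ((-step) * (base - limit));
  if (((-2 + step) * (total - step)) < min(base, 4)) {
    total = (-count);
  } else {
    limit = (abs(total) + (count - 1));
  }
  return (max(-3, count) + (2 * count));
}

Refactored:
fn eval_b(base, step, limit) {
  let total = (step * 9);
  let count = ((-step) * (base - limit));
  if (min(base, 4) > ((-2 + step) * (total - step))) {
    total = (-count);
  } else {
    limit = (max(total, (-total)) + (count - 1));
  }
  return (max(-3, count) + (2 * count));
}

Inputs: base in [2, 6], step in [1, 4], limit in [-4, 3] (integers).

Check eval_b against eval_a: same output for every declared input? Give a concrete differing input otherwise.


The two versions differ — the changes include min/max/abs usage differs; comparison usage differs.
Tracing base=5, step=4, limit=-3: eval_a: total := 36 | count := -32 | (((-2 + step) * (total - step)) < min(base, 4)): false | limit := 3 | result -67 | eval_b: total := 36 | count := -32 | (min(base, 4) > ((-2 + step) * (total - step))): false | limit := 3 | result -67 — matching result -67.
Across all 160 domain points the two functions coincide.
verdict: equivalent


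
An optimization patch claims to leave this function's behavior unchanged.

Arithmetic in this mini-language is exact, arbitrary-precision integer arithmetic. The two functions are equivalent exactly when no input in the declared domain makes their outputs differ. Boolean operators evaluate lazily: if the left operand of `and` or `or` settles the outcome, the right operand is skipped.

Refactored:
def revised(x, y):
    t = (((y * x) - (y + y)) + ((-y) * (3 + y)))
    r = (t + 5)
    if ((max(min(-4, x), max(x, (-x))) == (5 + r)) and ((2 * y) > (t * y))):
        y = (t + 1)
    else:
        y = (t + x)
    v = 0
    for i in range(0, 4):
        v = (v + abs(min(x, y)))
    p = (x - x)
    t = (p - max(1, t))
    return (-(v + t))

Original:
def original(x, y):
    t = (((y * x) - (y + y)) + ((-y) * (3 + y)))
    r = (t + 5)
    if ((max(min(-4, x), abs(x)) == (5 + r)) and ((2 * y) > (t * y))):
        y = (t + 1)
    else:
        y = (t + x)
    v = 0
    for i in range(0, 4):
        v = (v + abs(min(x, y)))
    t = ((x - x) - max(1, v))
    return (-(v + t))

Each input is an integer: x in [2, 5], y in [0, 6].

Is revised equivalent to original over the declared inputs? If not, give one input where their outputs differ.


Consider the input x=2, y=0.
original: t becomes 0; next r becomes 5; next ((max(min(-4, x), abs(x)) == (5 + r)) and ((2 * y) > (t * y))) evaluates to false; next y becomes 2; next v becomes 0; next at i=0:; next v becomes 2; next at i=1:; next v becomes 4; next at i=2:; next v becomes 6; next at i=3:; next v becomes 8; next t becomes -8; next final value 0
revised: t becomes 0; next r becomes 5; next ((max(min(-4, x), max(x, (-x))) == (5 + r)) and ((2 * y) > (t * y))) evaluates to false; next y becomes 2; next v becomes 0; next at i=0:; next v becomes 2; next at i=1:; next v becomes 4; next at i=2:; next v becomes 6; next at i=3:; next v becomes 8; next p becomes 0; next t becomes -1; next final value -7
0 vs -7 — the two versions disagree here.
verdict: not equivalent; witness: x=2, y=0


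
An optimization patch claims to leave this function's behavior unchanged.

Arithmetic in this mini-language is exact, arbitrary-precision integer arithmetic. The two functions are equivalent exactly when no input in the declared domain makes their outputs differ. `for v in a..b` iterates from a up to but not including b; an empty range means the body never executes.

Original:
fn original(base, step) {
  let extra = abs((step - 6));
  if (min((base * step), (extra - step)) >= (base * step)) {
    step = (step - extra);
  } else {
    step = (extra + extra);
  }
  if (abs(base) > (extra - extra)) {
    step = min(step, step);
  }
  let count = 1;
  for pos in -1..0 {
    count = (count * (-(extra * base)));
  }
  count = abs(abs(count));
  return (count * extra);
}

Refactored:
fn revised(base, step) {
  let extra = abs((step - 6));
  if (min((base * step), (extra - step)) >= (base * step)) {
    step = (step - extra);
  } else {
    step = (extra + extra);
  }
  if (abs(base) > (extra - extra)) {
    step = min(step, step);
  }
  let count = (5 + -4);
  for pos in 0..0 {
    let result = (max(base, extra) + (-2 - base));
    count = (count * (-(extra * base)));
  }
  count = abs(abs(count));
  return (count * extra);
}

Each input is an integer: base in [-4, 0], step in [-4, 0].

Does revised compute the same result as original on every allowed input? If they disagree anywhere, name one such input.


Try base=-4, step=-4.
original: extra=10, then (min((base * step), (extra - step)) >= (base * step)) is false, then step=20, then (abs(base) > (extra - extra)) is true, then step=20, then count=1, then (pos=-1), then count=40, then count=40, then returns 400
revised: extra=10, then (min((base * step), (extra - step)) >= (base * step)) is false, then step=20, then (abs(base) > (extra - extra)) is true, then step=20, then count=1, then the loop over pos runs zero times, then count=1, then returns 10
400 != 10, so the rewrite changes behavior.
verdict: not equivalent; witness: base=-4, step=-4


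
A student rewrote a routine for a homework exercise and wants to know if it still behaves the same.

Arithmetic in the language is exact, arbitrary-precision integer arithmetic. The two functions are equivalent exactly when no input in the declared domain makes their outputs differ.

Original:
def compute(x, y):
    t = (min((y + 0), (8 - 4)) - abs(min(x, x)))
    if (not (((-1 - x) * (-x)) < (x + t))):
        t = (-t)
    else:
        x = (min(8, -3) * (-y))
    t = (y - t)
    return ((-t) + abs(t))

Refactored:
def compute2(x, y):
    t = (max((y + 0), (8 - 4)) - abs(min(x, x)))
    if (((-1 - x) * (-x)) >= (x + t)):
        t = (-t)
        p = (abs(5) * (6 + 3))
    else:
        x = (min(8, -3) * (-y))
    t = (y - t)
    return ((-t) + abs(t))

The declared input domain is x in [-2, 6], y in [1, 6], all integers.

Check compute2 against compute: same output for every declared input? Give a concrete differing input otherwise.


These are not equivalent — on x=-1, y=1 the outputs split (0 vs 4).
compute: t := 0 | (not (((-1 - x) * (-x)) < (x + t))): true | t := 0 | t := 1 | result 0
compute2: t := 3 | (((-1 - x) * (-x)) >= (x + t)): false | x := 3 | t := -2 | result 4
verdict: not equivalent; witness: x=-1, y=1
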